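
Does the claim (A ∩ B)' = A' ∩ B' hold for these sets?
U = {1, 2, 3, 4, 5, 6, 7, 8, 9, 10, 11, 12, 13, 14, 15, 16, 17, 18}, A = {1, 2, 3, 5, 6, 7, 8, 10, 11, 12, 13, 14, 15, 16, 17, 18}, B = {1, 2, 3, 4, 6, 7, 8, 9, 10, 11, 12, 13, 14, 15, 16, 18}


LHS: A ∩ B = {1, 2, 3, 6, 7, 8, 10, 11, 12, 13, 14, 15, 16, 18}
(A ∩ B)' = U \ (A ∩ B) = {4, 5, 9, 17}
A' = {4, 9}, B' = {5, 17}
Claimed RHS: A' ∩ B' = ∅
Identity is INVALID: LHS = {4, 5, 9, 17} but the RHS claimed here equals ∅. The correct form is (A ∩ B)' = A' ∪ B'.

Identity is invalid: (A ∩ B)' = {4, 5, 9, 17} but A' ∩ B' = ∅. The correct De Morgan law is (A ∩ B)' = A' ∪ B'.


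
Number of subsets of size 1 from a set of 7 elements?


C(n,k) = n! / (k!(n-k)!)
C(7,1) = 7! / (1!6!)
= 7

C(7,1) = 7


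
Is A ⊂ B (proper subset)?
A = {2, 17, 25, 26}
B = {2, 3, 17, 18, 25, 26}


A ⊂ B requires: A ⊆ B AND A ≠ B.
A ⊆ B? Yes
A = B? No
A ⊂ B: Yes (A is a proper subset of B)

Yes, A ⊂ B


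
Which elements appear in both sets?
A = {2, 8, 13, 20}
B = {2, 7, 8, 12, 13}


A ∩ B = elements in both A and B
A = {2, 8, 13, 20}
B = {2, 7, 8, 12, 13}
A ∩ B = {2, 8, 13}

A ∩ B = {2, 8, 13}


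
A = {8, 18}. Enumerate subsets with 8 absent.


A subset of A that omits 8 is a subset of A \ {8}, so there are 2^(n-1) = 2^1 = 2 of them.
Subsets excluding 8: ∅, {18}

Subsets excluding 8 (2 total): ∅, {18}


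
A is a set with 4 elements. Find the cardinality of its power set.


Number of subsets = 2^n
= 2^4
= 16

|P(A)| = 16


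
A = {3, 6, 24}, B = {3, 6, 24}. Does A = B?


Two sets are equal iff they have exactly the same elements.
A = {3, 6, 24}
B = {3, 6, 24}
Same elements → A = B

Yes, A = B


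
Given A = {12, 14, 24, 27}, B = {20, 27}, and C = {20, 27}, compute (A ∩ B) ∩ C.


A ∩ B = {27}
(A ∩ B) ∩ C = {27}

A ∩ B ∩ C = {27}


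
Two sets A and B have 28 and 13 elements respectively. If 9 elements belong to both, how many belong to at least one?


|A ∪ B| = |A| + |B| - |A ∩ B|
= 28 + 13 - 9
= 32

|A ∪ B| = 32


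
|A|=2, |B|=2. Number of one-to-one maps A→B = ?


An injection sends each of |A| = 2 inputs to a distinct output in B.
# injections = |B|·(|B|-1)·…·(|B|-|A|+1) = 2! / (2 - 2)!
= 2 × 1
= 2

Number of injections = 2


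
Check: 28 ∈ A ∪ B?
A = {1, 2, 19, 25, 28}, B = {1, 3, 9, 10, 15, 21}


A = {1, 2, 19, 25, 28}, B = {1, 3, 9, 10, 15, 21}
A ∪ B = all elements in A or B
A ∪ B = {1, 2, 3, 9, 10, 15, 19, 21, 25, 28}
Checking if 28 ∈ A ∪ B
28 is in A ∪ B → True

28 ∈ A ∪ B


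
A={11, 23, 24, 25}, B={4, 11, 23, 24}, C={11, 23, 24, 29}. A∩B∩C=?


A ∩ B = {11, 23, 24}
(A ∩ B) ∩ C = {11, 23, 24}

A ∩ B ∩ C = {11, 23, 24}


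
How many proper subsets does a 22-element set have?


Total subsets = 2^n = 2^22 = 4194304
Proper subsets exclude the set itself: 2^n - 1
= 4194304 - 1
= 4194303

Number of proper subsets = 4194303


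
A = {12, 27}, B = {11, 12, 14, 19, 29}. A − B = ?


A \ B = elements in A but not in B
A = {12, 27}
B = {11, 12, 14, 19, 29}
Remove from A any elements in B
A \ B = {27}

A \ B = {27}


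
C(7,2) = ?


C(n,k) = n! / (k!(n-k)!)
C(7,2) = 7! / (2!5!)
= 21

C(7,2) = 21


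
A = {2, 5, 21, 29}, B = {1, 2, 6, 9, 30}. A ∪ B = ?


A ∪ B = all elements in A or B (or both)
A = {2, 5, 21, 29}
B = {1, 2, 6, 9, 30}
A ∪ B = {1, 2, 5, 6, 9, 21, 29, 30}

A ∪ B = {1, 2, 5, 6, 9, 21, 29, 30}


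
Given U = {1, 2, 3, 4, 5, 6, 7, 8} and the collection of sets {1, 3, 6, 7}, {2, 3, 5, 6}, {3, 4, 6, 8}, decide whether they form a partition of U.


A partition requires: (1) non-empty parts, (2) pairwise disjoint, (3) union = U
Parts: {1, 3, 6, 7}, {2, 3, 5, 6}, {3, 4, 6, 8}
Union of parts: {1, 2, 3, 4, 5, 6, 7, 8}
U = {1, 2, 3, 4, 5, 6, 7, 8}
All non-empty? True
Pairwise disjoint? False
Covers U? True

No, not a valid partition


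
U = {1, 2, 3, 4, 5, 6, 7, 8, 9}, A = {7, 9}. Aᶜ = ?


Aᶜ = U \ A = elements in U but not in A
U = {1, 2, 3, 4, 5, 6, 7, 8, 9}
A = {7, 9}
Aᶜ = {1, 2, 3, 4, 5, 6, 8}

Aᶜ = {1, 2, 3, 4, 5, 6, 8}


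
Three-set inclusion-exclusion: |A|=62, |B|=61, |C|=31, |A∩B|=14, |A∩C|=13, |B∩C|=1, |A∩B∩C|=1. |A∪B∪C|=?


|A∪B∪C| = |A|+|B|+|C| - |A∩B|-|A∩C|-|B∩C| + |A∩B∩C|
= 62+61+31 - 14-13-1 + 1
= 154 - 28 + 1
= 127

|A ∪ B ∪ C| = 127


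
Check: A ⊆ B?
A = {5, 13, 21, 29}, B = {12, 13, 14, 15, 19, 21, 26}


A ⊆ B means every element of A is in B.
Elements in A not in B: {5, 29}
So A ⊄ B.

No, A ⊄ B


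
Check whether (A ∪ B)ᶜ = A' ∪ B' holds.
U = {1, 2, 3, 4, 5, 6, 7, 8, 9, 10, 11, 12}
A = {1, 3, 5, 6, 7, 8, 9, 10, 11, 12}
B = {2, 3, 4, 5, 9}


LHS: A ∪ B = {1, 2, 3, 4, 5, 6, 7, 8, 9, 10, 11, 12}
(A ∪ B)' = U \ (A ∪ B) = ∅
A' = {2, 4}, B' = {1, 6, 7, 8, 10, 11, 12}
Claimed RHS: A' ∪ B' = {1, 2, 4, 6, 7, 8, 10, 11, 12}
Identity is INVALID: LHS = ∅ but the RHS claimed here equals {1, 2, 4, 6, 7, 8, 10, 11, 12}. The correct form is (A ∪ B)' = A' ∩ B'.

Identity is invalid: (A ∪ B)' = ∅ but A' ∪ B' = {1, 2, 4, 6, 7, 8, 10, 11, 12}. The correct De Morgan law is (A ∪ B)' = A' ∩ B'.


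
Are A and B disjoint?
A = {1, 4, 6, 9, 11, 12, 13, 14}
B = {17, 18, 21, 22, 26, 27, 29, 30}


Disjoint means A ∩ B = ∅.
A ∩ B = ∅
A ∩ B = ∅, so A and B are disjoint.

Yes, A and B are disjoint


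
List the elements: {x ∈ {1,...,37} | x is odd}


Checking each candidate:
Condition: odd numbers in {1,...,37}
Result = {1, 3, 5, 7, 9, 11, 13, 15, 17, 19, 21, 23, 25, 27, 29, 31, 33, 35, 37}

{1, 3, 5, 7, 9, 11, 13, 15, 17, 19, 21, 23, 25, 27, 29, 31, 33, 35, 37}


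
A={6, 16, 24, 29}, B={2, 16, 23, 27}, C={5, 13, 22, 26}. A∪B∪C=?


A ∪ B = {2, 6, 16, 23, 24, 27, 29}
(A ∪ B) ∪ C = {2, 5, 6, 13, 16, 22, 23, 24, 26, 27, 29}

A ∪ B ∪ C = {2, 5, 6, 13, 16, 22, 23, 24, 26, 27, 29}


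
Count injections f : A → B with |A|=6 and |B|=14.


An injection sends each of |A| = 6 inputs to a distinct output in B.
# injections = |B|·(|B|-1)·…·(|B|-|A|+1) = 14! / (14 - 6)!
= 14 × 13 × 12 × 11 × 10 × 9
= 2162160

Number of injections = 2162160


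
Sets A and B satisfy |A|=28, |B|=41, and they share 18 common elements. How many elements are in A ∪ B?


|A ∪ B| = |A| + |B| - |A ∩ B|
= 28 + 41 - 18
= 51

|A ∪ B| = 51


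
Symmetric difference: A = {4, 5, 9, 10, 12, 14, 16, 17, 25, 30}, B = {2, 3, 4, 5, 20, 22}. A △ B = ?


A △ B = (A \ B) ∪ (B \ A) = elements in exactly one of A or B
A \ B = {9, 10, 12, 14, 16, 17, 25, 30}
B \ A = {2, 3, 20, 22}
A △ B = {2, 3, 9, 10, 12, 14, 16, 17, 20, 22, 25, 30}

A △ B = {2, 3, 9, 10, 12, 14, 16, 17, 20, 22, 25, 30}


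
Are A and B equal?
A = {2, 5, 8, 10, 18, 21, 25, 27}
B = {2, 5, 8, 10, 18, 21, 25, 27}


Two sets are equal iff they have exactly the same elements.
A = {2, 5, 8, 10, 18, 21, 25, 27}
B = {2, 5, 8, 10, 18, 21, 25, 27}
Same elements → A = B

Yes, A = B


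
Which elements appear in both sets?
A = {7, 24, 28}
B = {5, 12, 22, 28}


A ∩ B = elements in both A and B
A = {7, 24, 28}
B = {5, 12, 22, 28}
A ∩ B = {28}

A ∩ B = {28}


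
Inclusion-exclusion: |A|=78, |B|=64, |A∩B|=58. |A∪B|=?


|A ∪ B| = |A| + |B| - |A ∩ B|
= 78 + 64 - 58
= 84

|A ∪ B| = 84


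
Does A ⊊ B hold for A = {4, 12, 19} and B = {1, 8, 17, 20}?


A ⊂ B requires: A ⊆ B AND A ≠ B.
A ⊆ B? No
A ⊄ B, so A is not a proper subset.

No, A is not a proper subset of B


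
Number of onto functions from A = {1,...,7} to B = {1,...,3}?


n = |A| = 7, k = |B| = 3. Surjections via inclusion-exclusion:
S(n,k) = Σ(-1)^i × C(k,i) × (k-i)^n, i=0 to k
i=0: (-1)^0×C(3,0)×3^7 = 2187
i=1: (-1)^1×C(3,1)×2^7 = -384
i=2: (-1)^2×C(3,2)×1^7 = 3
i=3: (-1)^3×C(3,3)×0^7 = 0
Total = 1806

Number of surjections = 1806


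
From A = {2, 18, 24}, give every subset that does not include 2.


A subset of A that omits 2 is a subset of A \ {2}, so there are 2^(n-1) = 2^2 = 4 of them.
Subsets excluding 2: ∅, {18}, {24}, {18, 24}

Subsets excluding 2 (4 total): ∅, {18}, {24}, {18, 24}


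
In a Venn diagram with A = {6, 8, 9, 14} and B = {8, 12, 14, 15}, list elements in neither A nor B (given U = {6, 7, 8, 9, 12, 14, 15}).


A = {6, 8, 9, 14}
B = {8, 12, 14, 15}
Region: in neither A nor B (given U = {6, 7, 8, 9, 12, 14, 15})
Elements: {7}

Elements in neither A nor B (given U = {6, 7, 8, 9, 12, 14, 15}): {7}


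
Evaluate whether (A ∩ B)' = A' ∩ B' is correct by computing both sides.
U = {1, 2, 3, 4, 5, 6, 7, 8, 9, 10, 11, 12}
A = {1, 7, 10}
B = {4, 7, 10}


LHS: A ∩ B = {7, 10}
(A ∩ B)' = U \ (A ∩ B) = {1, 2, 3, 4, 5, 6, 8, 9, 11, 12}
A' = {2, 3, 4, 5, 6, 8, 9, 11, 12}, B' = {1, 2, 3, 5, 6, 8, 9, 11, 12}
Claimed RHS: A' ∩ B' = {2, 3, 5, 6, 8, 9, 11, 12}
Identity is INVALID: LHS = {1, 2, 3, 4, 5, 6, 8, 9, 11, 12} but the RHS claimed here equals {2, 3, 5, 6, 8, 9, 11, 12}. The correct form is (A ∩ B)' = A' ∪ B'.

Identity is invalid: (A ∩ B)' = {1, 2, 3, 4, 5, 6, 8, 9, 11, 12} but A' ∩ B' = {2, 3, 5, 6, 8, 9, 11, 12}. The correct De Morgan law is (A ∩ B)' = A' ∪ B'.


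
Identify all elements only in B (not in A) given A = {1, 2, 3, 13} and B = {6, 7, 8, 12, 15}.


A = {1, 2, 3, 13}
B = {6, 7, 8, 12, 15}
Region: only in B (not in A)
Elements: {6, 7, 8, 12, 15}

Elements only in B (not in A): {6, 7, 8, 12, 15}


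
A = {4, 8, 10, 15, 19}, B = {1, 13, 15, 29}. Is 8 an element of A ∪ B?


A = {4, 8, 10, 15, 19}, B = {1, 13, 15, 29}
A ∪ B = all elements in A or B
A ∪ B = {1, 4, 8, 10, 13, 15, 19, 29}
Checking if 8 ∈ A ∪ B
8 is in A ∪ B → True

8 ∈ A ∪ B


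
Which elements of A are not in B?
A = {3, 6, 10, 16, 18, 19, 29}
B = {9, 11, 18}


A \ B = elements in A but not in B
A = {3, 6, 10, 16, 18, 19, 29}
B = {9, 11, 18}
Remove from A any elements in B
A \ B = {3, 6, 10, 16, 19, 29}

A \ B = {3, 6, 10, 16, 19, 29}


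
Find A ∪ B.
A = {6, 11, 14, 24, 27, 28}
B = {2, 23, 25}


A ∪ B = all elements in A or B (or both)
A = {6, 11, 14, 24, 27, 28}
B = {2, 23, 25}
A ∪ B = {2, 6, 11, 14, 23, 24, 25, 27, 28}

A ∪ B = {2, 6, 11, 14, 23, 24, 25, 27, 28}


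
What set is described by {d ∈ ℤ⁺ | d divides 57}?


Checking each candidate:
Condition: positive divisors of 57
Result = {1, 3, 19, 57}

{1, 3, 19, 57}


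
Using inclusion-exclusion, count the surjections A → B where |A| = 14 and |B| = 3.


n = |A| = 14, k = |B| = 3. Surjections via inclusion-exclusion:
S(n,k) = Σ(-1)^i × C(k,i) × (k-i)^n, i=0 to k
i=0: (-1)^0×C(3,0)×3^14 = 4782969
i=1: (-1)^1×C(3,1)×2^14 = -49152
i=2: (-1)^2×C(3,2)×1^14 = 3
i=3: (-1)^3×C(3,3)×0^14 = 0
Total = 4733820

Number of surjections = 4733820


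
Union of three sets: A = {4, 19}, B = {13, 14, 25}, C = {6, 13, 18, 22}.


A ∪ B = {4, 13, 14, 19, 25}
(A ∪ B) ∪ C = {4, 6, 13, 14, 18, 19, 22, 25}

A ∪ B ∪ C = {4, 6, 13, 14, 18, 19, 22, 25}


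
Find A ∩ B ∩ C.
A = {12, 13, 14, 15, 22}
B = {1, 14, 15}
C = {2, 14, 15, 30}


A ∩ B = {14, 15}
(A ∩ B) ∩ C = {14, 15}

A ∩ B ∩ C = {14, 15}


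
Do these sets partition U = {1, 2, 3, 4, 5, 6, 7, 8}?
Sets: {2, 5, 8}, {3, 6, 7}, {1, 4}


A partition requires: (1) non-empty parts, (2) pairwise disjoint, (3) union = U
Parts: {2, 5, 8}, {3, 6, 7}, {1, 4}
Union of parts: {1, 2, 3, 4, 5, 6, 7, 8}
U = {1, 2, 3, 4, 5, 6, 7, 8}
All non-empty? True
Pairwise disjoint? True
Covers U? True

Yes, valid partition


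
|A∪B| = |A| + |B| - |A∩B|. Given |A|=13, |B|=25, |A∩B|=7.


|A ∪ B| = |A| + |B| - |A ∩ B|
= 13 + 25 - 7
= 31

|A ∪ B| = 31


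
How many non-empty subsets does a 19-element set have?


Total subsets = 2^n = 2^19 = 524288
Non-empty subsets exclude the empty set: 2^n - 1
= 524288 - 1
= 524287

Number of non-empty subsets = 524287


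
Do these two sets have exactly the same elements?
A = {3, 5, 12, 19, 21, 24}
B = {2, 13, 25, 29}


Two sets are equal iff they have exactly the same elements.
A = {3, 5, 12, 19, 21, 24}
B = {2, 13, 25, 29}
Differences: {2, 3, 5, 12, 13, 19, 21, 24, 25, 29}
A ≠ B

No, A ≠ B


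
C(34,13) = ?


C(n,k) = n! / (k!(n-k)!)
C(34,13) = 34! / (13!21!)
= 927983760

C(34,13) = 927983760


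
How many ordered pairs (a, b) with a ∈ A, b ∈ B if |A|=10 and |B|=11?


|A × B| = |A| × |B|
= 10 × 11
= 110

|A × B| = 110


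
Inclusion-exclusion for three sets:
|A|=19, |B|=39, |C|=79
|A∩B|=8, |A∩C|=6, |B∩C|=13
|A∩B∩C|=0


|A∪B∪C| = |A|+|B|+|C| - |A∩B|-|A∩C|-|B∩C| + |A∩B∩C|
= 19+39+79 - 8-6-13 + 0
= 137 - 27 + 0
= 110

|A ∪ B ∪ C| = 110


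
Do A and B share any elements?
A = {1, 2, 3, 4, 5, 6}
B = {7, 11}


Disjoint means A ∩ B = ∅.
A ∩ B = ∅
A ∩ B = ∅, so A and B are disjoint.

No — A and B share no elements (A ∩ B = ∅), so they are disjoint


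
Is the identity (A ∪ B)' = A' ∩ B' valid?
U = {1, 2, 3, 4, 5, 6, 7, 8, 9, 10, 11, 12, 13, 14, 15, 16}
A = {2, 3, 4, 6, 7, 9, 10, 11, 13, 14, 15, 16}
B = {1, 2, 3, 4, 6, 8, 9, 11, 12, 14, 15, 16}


LHS: A ∪ B = {1, 2, 3, 4, 6, 7, 8, 9, 10, 11, 12, 13, 14, 15, 16}
(A ∪ B)' = U \ (A ∪ B) = {5}
A' = {1, 5, 8, 12}, B' = {5, 7, 10, 13}
Claimed RHS: A' ∩ B' = {5}
Identity is VALID: LHS = RHS = {5} ✓

Identity is valid. (A ∪ B)' = A' ∩ B' = {5}


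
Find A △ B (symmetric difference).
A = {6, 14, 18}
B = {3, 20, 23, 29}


A △ B = (A \ B) ∪ (B \ A) = elements in exactly one of A or B
A \ B = {6, 14, 18}
B \ A = {3, 20, 23, 29}
A △ B = {3, 6, 14, 18, 20, 23, 29}

A △ B = {3, 6, 14, 18, 20, 23, 29}


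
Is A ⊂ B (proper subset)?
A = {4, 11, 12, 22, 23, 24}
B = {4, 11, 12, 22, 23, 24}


A ⊂ B requires: A ⊆ B AND A ≠ B.
A ⊆ B? Yes
A = B? Yes
A = B, so A is not a PROPER subset.

No, A is not a proper subset of B


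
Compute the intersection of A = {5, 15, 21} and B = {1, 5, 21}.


A ∩ B = elements in both A and B
A = {5, 15, 21}
B = {1, 5, 21}
A ∩ B = {5, 21}

A ∩ B = {5, 21}


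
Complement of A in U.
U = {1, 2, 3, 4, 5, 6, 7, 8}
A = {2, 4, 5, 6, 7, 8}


Aᶜ = U \ A = elements in U but not in A
U = {1, 2, 3, 4, 5, 6, 7, 8}
A = {2, 4, 5, 6, 7, 8}
Aᶜ = {1, 3}

Aᶜ = {1, 3}


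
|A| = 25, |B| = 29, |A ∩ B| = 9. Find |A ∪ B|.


|A ∪ B| = |A| + |B| - |A ∩ B|
= 25 + 29 - 9
= 45

|A ∪ B| = 45


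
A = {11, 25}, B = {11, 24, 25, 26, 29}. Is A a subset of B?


A ⊆ B means every element of A is in B.
All elements of A are in B.
So A ⊆ B.

Yes, A ⊆ B


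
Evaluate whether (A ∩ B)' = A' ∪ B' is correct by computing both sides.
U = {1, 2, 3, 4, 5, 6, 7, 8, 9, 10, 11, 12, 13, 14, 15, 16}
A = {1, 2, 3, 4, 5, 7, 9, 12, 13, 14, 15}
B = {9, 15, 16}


LHS: A ∩ B = {9, 15}
(A ∩ B)' = U \ (A ∩ B) = {1, 2, 3, 4, 5, 6, 7, 8, 10, 11, 12, 13, 14, 16}
A' = {6, 8, 10, 11, 16}, B' = {1, 2, 3, 4, 5, 6, 7, 8, 10, 11, 12, 13, 14}
Claimed RHS: A' ∪ B' = {1, 2, 3, 4, 5, 6, 7, 8, 10, 11, 12, 13, 14, 16}
Identity is VALID: LHS = RHS = {1, 2, 3, 4, 5, 6, 7, 8, 10, 11, 12, 13, 14, 16} ✓

Identity is valid. (A ∩ B)' = A' ∪ B' = {1, 2, 3, 4, 5, 6, 7, 8, 10, 11, 12, 13, 14, 16}


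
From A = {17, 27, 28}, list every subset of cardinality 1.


|A| = 3, so A has C(3,1) = 3 subsets of size 1.
Enumerate by choosing 1 elements from A at a time:
{17}, {27}, {28}

1-element subsets (3 total): {17}, {27}, {28}


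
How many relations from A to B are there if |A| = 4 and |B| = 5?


A relation from A to B is any subset of A × B.
|A × B| = 4 × 5 = 20
# relations = 2^|A × B| = 2^20 = 1048576

Number of relations = 1048576


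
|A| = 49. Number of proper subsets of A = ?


Total subsets = 2^n = 2^49 = 562949953421312
Proper subsets exclude the set itself: 2^n - 1
= 562949953421312 - 1
= 562949953421311

Number of proper subsets = 562949953421311


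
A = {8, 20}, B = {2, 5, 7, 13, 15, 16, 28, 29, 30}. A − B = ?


A \ B = elements in A but not in B
A = {8, 20}
B = {2, 5, 7, 13, 15, 16, 28, 29, 30}
Remove from A any elements in B
A \ B = {8, 20}

A \ B = {8, 20}


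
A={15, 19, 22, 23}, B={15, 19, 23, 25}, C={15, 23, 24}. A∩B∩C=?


A ∩ B = {15, 19, 23}
(A ∩ B) ∩ C = {15, 23}

A ∩ B ∩ C = {15, 23}


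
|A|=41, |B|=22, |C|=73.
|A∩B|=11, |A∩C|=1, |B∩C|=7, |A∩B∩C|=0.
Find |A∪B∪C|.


|A∪B∪C| = |A|+|B|+|C| - |A∩B|-|A∩C|-|B∩C| + |A∩B∩C|
= 41+22+73 - 11-1-7 + 0
= 136 - 19 + 0
= 117

|A ∪ B ∪ C| = 117


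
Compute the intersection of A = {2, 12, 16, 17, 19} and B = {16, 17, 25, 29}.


A ∩ B = elements in both A and B
A = {2, 12, 16, 17, 19}
B = {16, 17, 25, 29}
A ∩ B = {16, 17}

A ∩ B = {16, 17}


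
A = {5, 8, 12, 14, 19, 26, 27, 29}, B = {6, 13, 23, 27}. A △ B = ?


A △ B = (A \ B) ∪ (B \ A) = elements in exactly one of A or B
A \ B = {5, 8, 12, 14, 19, 26, 29}
B \ A = {6, 13, 23}
A △ B = {5, 6, 8, 12, 13, 14, 19, 23, 26, 29}

A △ B = {5, 6, 8, 12, 13, 14, 19, 23, 26, 29}


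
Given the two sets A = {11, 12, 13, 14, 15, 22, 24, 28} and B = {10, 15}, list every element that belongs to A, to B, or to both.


A ∪ B = all elements in A or B (or both)
A = {11, 12, 13, 14, 15, 22, 24, 28}
B = {10, 15}
A ∪ B = {10, 11, 12, 13, 14, 15, 22, 24, 28}

A ∪ B = {10, 11, 12, 13, 14, 15, 22, 24, 28}


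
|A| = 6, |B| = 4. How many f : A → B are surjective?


n = |A| = 6, k = |B| = 4. Surjections via inclusion-exclusion:
S(n,k) = Σ(-1)^i × C(k,i) × (k-i)^n, i=0 to k
i=0: (-1)^0×C(4,0)×4^6 = 4096
i=1: (-1)^1×C(4,1)×3^6 = -2916
i=2: (-1)^2×C(4,2)×2^6 = 384
i=3: (-1)^3×C(4,3)×1^6 = -4
i=4: (-1)^4×C(4,4)×0^6 = 0
Total = 1560

Number of surjections = 1560


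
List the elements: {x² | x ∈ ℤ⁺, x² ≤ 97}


Checking each candidate:
Condition: positive perfect squares ≤ 97
Result = {1, 4, 9, 16, 25, 36, 49, 64, 81}

{1, 4, 9, 16, 25, 36, 49, 64, 81}


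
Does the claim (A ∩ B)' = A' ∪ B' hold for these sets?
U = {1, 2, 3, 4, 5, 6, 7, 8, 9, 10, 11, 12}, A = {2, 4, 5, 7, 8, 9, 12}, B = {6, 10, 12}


LHS: A ∩ B = {12}
(A ∩ B)' = U \ (A ∩ B) = {1, 2, 3, 4, 5, 6, 7, 8, 9, 10, 11}
A' = {1, 3, 6, 10, 11}, B' = {1, 2, 3, 4, 5, 7, 8, 9, 11}
Claimed RHS: A' ∪ B' = {1, 2, 3, 4, 5, 6, 7, 8, 9, 10, 11}
Identity is VALID: LHS = RHS = {1, 2, 3, 4, 5, 6, 7, 8, 9, 10, 11} ✓

Identity is valid. (A ∩ B)' = A' ∪ B' = {1, 2, 3, 4, 5, 6, 7, 8, 9, 10, 11}


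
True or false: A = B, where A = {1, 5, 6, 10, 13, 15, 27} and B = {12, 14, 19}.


Two sets are equal iff they have exactly the same elements.
A = {1, 5, 6, 10, 13, 15, 27}
B = {12, 14, 19}
Differences: {1, 5, 6, 10, 12, 13, 14, 15, 19, 27}
A ≠ B

No, A ≠ B


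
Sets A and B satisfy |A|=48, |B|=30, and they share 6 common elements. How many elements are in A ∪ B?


|A ∪ B| = |A| + |B| - |A ∩ B|
= 48 + 30 - 6
= 72

|A ∪ B| = 72


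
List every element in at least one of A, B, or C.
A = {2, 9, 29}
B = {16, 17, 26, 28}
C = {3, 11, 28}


A ∪ B = {2, 9, 16, 17, 26, 28, 29}
(A ∪ B) ∪ C = {2, 3, 9, 11, 16, 17, 26, 28, 29}

A ∪ B ∪ C = {2, 3, 9, 11, 16, 17, 26, 28, 29}


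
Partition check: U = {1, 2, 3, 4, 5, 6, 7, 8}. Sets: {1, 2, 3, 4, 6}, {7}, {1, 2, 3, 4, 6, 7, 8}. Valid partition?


A partition requires: (1) non-empty parts, (2) pairwise disjoint, (3) union = U
Parts: {1, 2, 3, 4, 6}, {7}, {1, 2, 3, 4, 6, 7, 8}
Union of parts: {1, 2, 3, 4, 6, 7, 8}
U = {1, 2, 3, 4, 5, 6, 7, 8}
All non-empty? True
Pairwise disjoint? False
Covers U? False

No, not a valid partition


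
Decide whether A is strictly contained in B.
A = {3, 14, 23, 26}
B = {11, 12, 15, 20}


A ⊂ B requires: A ⊆ B AND A ≠ B.
A ⊆ B? No
A ⊄ B, so A is not a proper subset.

No, A is not a proper subset of B


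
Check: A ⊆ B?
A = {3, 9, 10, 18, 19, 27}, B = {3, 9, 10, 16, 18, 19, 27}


A ⊆ B means every element of A is in B.
All elements of A are in B.
So A ⊆ B.

Yes, A ⊆ B


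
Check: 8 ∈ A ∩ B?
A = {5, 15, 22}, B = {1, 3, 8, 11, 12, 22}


A = {5, 15, 22}, B = {1, 3, 8, 11, 12, 22}
A ∩ B = elements in both A and B
A ∩ B = {22}
Checking if 8 ∈ A ∩ B
8 is not in A ∩ B → False

8 ∉ A ∩ B


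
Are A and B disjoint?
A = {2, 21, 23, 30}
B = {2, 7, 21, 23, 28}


Disjoint means A ∩ B = ∅.
A ∩ B = {2, 21, 23}
A ∩ B ≠ ∅, so A and B are NOT disjoint.

No, A and B are not disjoint (A ∩ B = {2, 21, 23})


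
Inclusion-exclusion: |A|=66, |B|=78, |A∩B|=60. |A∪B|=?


|A ∪ B| = |A| + |B| - |A ∩ B|
= 66 + 78 - 60
= 84

|A ∪ B| = 84


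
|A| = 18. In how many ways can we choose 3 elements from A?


C(n,k) = n! / (k!(n-k)!)
C(18,3) = 18! / (3!15!)
= 816

C(18,3) = 816


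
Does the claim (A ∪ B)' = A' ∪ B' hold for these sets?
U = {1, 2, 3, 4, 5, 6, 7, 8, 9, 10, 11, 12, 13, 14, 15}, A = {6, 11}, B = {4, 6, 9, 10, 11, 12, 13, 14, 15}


LHS: A ∪ B = {4, 6, 9, 10, 11, 12, 13, 14, 15}
(A ∪ B)' = U \ (A ∪ B) = {1, 2, 3, 5, 7, 8}
A' = {1, 2, 3, 4, 5, 7, 8, 9, 10, 12, 13, 14, 15}, B' = {1, 2, 3, 5, 7, 8}
Claimed RHS: A' ∪ B' = {1, 2, 3, 4, 5, 7, 8, 9, 10, 12, 13, 14, 15}
Identity is INVALID: LHS = {1, 2, 3, 5, 7, 8} but the RHS claimed here equals {1, 2, 3, 4, 5, 7, 8, 9, 10, 12, 13, 14, 15}. The correct form is (A ∪ B)' = A' ∩ B'.

Identity is invalid: (A ∪ B)' = {1, 2, 3, 5, 7, 8} but A' ∪ B' = {1, 2, 3, 4, 5, 7, 8, 9, 10, 12, 13, 14, 15}. The correct De Morgan law is (A ∪ B)' = A' ∩ B'.


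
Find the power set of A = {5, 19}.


|A| = 2, so |P(A)| = 2^2 = 4
Enumerate subsets by cardinality (0 to 2):
∅, {5}, {19}, {5, 19}

P(A) has 4 subsets: ∅, {5}, {19}, {5, 19}


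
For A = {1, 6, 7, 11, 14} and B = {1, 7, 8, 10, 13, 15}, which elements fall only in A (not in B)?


A = {1, 6, 7, 11, 14}
B = {1, 7, 8, 10, 13, 15}
Region: only in A (not in B)
Elements: {6, 11, 14}

Elements only in A (not in B): {6, 11, 14}


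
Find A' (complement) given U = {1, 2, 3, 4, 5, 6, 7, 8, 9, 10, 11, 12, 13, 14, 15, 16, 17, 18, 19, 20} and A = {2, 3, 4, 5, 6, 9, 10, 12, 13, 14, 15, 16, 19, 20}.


Aᶜ = U \ A = elements in U but not in A
U = {1, 2, 3, 4, 5, 6, 7, 8, 9, 10, 11, 12, 13, 14, 15, 16, 17, 18, 19, 20}
A = {2, 3, 4, 5, 6, 9, 10, 12, 13, 14, 15, 16, 19, 20}
Aᶜ = {1, 7, 8, 11, 17, 18}

Aᶜ = {1, 7, 8, 11, 17, 18}


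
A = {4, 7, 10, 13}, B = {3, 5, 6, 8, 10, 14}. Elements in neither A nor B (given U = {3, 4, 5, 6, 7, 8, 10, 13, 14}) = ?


A = {4, 7, 10, 13}
B = {3, 5, 6, 8, 10, 14}
Region: in neither A nor B (given U = {3, 4, 5, 6, 7, 8, 10, 13, 14})
Elements: ∅

Elements in neither A nor B (given U = {3, 4, 5, 6, 7, 8, 10, 13, 14}): ∅


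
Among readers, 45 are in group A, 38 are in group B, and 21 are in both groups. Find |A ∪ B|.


|A ∪ B| = |A| + |B| - |A ∩ B|
= 45 + 38 - 21
= 62

|A ∪ B| = 62


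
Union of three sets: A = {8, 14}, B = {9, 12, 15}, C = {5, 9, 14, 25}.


A ∪ B = {8, 9, 12, 14, 15}
(A ∪ B) ∪ C = {5, 8, 9, 12, 14, 15, 25}

A ∪ B ∪ C = {5, 8, 9, 12, 14, 15, 25}


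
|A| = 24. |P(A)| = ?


Number of subsets = 2^n
= 2^24
= 16777216

|P(A)| = 16777216


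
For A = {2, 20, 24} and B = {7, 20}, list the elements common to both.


A ∩ B = elements in both A and B
A = {2, 20, 24}
B = {7, 20}
A ∩ B = {20}

A ∩ B = {20}


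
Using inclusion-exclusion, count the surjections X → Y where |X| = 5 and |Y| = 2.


n = |X| = 5, k = |Y| = 2. Surjections via inclusion-exclusion:
S(n,k) = Σ(-1)^i × C(k,i) × (k-i)^n, i=0 to k
i=0: (-1)^0×C(2,0)×2^5 = 32
i=1: (-1)^1×C(2,1)×1^5 = -2
i=2: (-1)^2×C(2,2)×0^5 = 0
Total = 30

Number of surjections = 30


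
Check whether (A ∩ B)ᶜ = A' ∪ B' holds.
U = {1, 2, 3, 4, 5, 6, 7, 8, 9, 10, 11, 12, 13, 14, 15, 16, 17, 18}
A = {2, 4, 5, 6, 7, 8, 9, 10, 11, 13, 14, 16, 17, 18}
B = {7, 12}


LHS: A ∩ B = {7}
(A ∩ B)' = U \ (A ∩ B) = {1, 2, 3, 4, 5, 6, 8, 9, 10, 11, 12, 13, 14, 15, 16, 17, 18}
A' = {1, 3, 12, 15}, B' = {1, 2, 3, 4, 5, 6, 8, 9, 10, 11, 13, 14, 15, 16, 17, 18}
Claimed RHS: A' ∪ B' = {1, 2, 3, 4, 5, 6, 8, 9, 10, 11, 12, 13, 14, 15, 16, 17, 18}
Identity is VALID: LHS = RHS = {1, 2, 3, 4, 5, 6, 8, 9, 10, 11, 12, 13, 14, 15, 16, 17, 18} ✓

Identity is valid. (A ∩ B)' = A' ∪ B' = {1, 2, 3, 4, 5, 6, 8, 9, 10, 11, 12, 13, 14, 15, 16, 17, 18}


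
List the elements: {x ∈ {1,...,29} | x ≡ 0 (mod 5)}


Checking each candidate:
Condition: x in {1,...,29} with x ≡ 0 (mod 5)
Result = {5, 10, 15, 20, 25}

{5, 10, 15, 20, 25}


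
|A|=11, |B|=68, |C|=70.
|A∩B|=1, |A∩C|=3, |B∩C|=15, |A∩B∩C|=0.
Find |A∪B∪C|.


|A∪B∪C| = |A|+|B|+|C| - |A∩B|-|A∩C|-|B∩C| + |A∩B∩C|
= 11+68+70 - 1-3-15 + 0
= 149 - 19 + 0
= 130

|A ∪ B ∪ C| = 130


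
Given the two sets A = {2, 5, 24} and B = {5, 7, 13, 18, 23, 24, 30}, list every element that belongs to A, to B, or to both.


A ∪ B = all elements in A or B (or both)
A = {2, 5, 24}
B = {5, 7, 13, 18, 23, 24, 30}
A ∪ B = {2, 5, 7, 13, 18, 23, 24, 30}

A ∪ B = {2, 5, 7, 13, 18, 23, 24, 30}


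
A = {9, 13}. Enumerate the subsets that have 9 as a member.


A subset of A contains 9 iff the remaining 1 elements form any subset of A \ {9}.
Count: 2^(n-1) = 2^1 = 2
Subsets containing 9: {9}, {9, 13}

Subsets containing 9 (2 total): {9}, {9, 13}


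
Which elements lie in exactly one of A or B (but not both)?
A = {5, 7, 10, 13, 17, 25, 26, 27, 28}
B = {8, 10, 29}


A △ B = (A \ B) ∪ (B \ A) = elements in exactly one of A or B
A \ B = {5, 7, 13, 17, 25, 26, 27, 28}
B \ A = {8, 29}
A △ B = {5, 7, 8, 13, 17, 25, 26, 27, 28, 29}

A △ B = {5, 7, 8, 13, 17, 25, 26, 27, 28, 29}


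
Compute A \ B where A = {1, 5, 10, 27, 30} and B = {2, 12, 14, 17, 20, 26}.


A \ B = elements in A but not in B
A = {1, 5, 10, 27, 30}
B = {2, 12, 14, 17, 20, 26}
Remove from A any elements in B
A \ B = {1, 5, 10, 27, 30}

A \ B = {1, 5, 10, 27, 30}


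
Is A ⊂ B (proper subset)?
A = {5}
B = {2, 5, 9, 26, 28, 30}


A ⊂ B requires: A ⊆ B AND A ≠ B.
A ⊆ B? Yes
A = B? No
A ⊂ B: Yes (A is a proper subset of B)

Yes, A ⊂ B


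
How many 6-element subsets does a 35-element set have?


C(n,k) = n! / (k!(n-k)!)
C(35,6) = 35! / (6!29!)
= 1623160

C(35,6) = 1623160


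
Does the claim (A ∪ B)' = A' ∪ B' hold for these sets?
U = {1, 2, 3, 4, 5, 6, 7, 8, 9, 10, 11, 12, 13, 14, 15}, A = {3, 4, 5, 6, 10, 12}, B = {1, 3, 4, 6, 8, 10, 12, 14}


LHS: A ∪ B = {1, 3, 4, 5, 6, 8, 10, 12, 14}
(A ∪ B)' = U \ (A ∪ B) = {2, 7, 9, 11, 13, 15}
A' = {1, 2, 7, 8, 9, 11, 13, 14, 15}, B' = {2, 5, 7, 9, 11, 13, 15}
Claimed RHS: A' ∪ B' = {1, 2, 5, 7, 8, 9, 11, 13, 14, 15}
Identity is INVALID: LHS = {2, 7, 9, 11, 13, 15} but the RHS claimed here equals {1, 2, 5, 7, 8, 9, 11, 13, 14, 15}. The correct form is (A ∪ B)' = A' ∩ B'.

Identity is invalid: (A ∪ B)' = {2, 7, 9, 11, 13, 15} but A' ∪ B' = {1, 2, 5, 7, 8, 9, 11, 13, 14, 15}. The correct De Morgan law is (A ∪ B)' = A' ∩ B'.


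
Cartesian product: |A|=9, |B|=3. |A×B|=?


|A × B| = |A| × |B|
= 9 × 3
= 27

|A × B| = 27


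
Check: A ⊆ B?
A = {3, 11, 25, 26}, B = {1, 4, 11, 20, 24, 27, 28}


A ⊆ B means every element of A is in B.
Elements in A not in B: {3, 25, 26}
So A ⊄ B.

No, A ⊄ B


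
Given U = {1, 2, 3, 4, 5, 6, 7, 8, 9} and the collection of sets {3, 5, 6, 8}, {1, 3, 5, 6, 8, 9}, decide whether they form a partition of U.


A partition requires: (1) non-empty parts, (2) pairwise disjoint, (3) union = U
Parts: {3, 5, 6, 8}, {1, 3, 5, 6, 8, 9}
Union of parts: {1, 3, 5, 6, 8, 9}
U = {1, 2, 3, 4, 5, 6, 7, 8, 9}
All non-empty? True
Pairwise disjoint? False
Covers U? False

No, not a valid partition


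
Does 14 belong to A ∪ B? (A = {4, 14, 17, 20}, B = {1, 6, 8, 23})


A = {4, 14, 17, 20}, B = {1, 6, 8, 23}
A ∪ B = all elements in A or B
A ∪ B = {1, 4, 6, 8, 14, 17, 20, 23}
Checking if 14 ∈ A ∪ B
14 is in A ∪ B → True

14 ∈ A ∪ B


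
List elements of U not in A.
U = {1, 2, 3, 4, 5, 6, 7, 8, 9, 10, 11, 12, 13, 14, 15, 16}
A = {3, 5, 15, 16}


Aᶜ = U \ A = elements in U but not in A
U = {1, 2, 3, 4, 5, 6, 7, 8, 9, 10, 11, 12, 13, 14, 15, 16}
A = {3, 5, 15, 16}
Aᶜ = {1, 2, 4, 6, 7, 8, 9, 10, 11, 12, 13, 14}

Aᶜ = {1, 2, 4, 6, 7, 8, 9, 10, 11, 12, 13, 14}


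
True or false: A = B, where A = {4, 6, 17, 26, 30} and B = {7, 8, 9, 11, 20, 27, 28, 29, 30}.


Two sets are equal iff they have exactly the same elements.
A = {4, 6, 17, 26, 30}
B = {7, 8, 9, 11, 20, 27, 28, 29, 30}
Differences: {4, 6, 7, 8, 9, 11, 17, 20, 26, 27, 28, 29}
A ≠ B

No, A ≠ B


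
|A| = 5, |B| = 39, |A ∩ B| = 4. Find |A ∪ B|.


|A ∪ B| = |A| + |B| - |A ∩ B|
= 5 + 39 - 4
= 40

|A ∪ B| = 40


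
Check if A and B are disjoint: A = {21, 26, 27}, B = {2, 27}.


Disjoint means A ∩ B = ∅.
A ∩ B = {27}
A ∩ B ≠ ∅, so A and B are NOT disjoint.

No, A and B are not disjoint (A ∩ B = {27})


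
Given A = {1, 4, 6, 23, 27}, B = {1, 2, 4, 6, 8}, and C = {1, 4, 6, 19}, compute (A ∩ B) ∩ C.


A ∩ B = {1, 4, 6}
(A ∩ B) ∩ C = {1, 4, 6}

A ∩ B ∩ C = {1, 4, 6}


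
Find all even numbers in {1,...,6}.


Checking each candidate:
Condition: even numbers in {1,...,6}
Result = {2, 4, 6}

{2, 4, 6}


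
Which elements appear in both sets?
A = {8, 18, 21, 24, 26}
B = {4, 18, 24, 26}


A ∩ B = elements in both A and B
A = {8, 18, 21, 24, 26}
B = {4, 18, 24, 26}
A ∩ B = {18, 24, 26}

A ∩ B = {18, 24, 26}


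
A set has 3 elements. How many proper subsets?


Total subsets = 2^n = 2^3 = 8
Proper subsets exclude the set itself: 2^n - 1
= 8 - 1
= 7

Number of proper subsets = 7


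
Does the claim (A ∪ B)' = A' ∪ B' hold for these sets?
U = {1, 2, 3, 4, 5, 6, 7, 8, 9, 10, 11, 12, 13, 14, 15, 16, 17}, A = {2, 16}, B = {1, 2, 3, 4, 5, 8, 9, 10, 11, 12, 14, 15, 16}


LHS: A ∪ B = {1, 2, 3, 4, 5, 8, 9, 10, 11, 12, 14, 15, 16}
(A ∪ B)' = U \ (A ∪ B) = {6, 7, 13, 17}
A' = {1, 3, 4, 5, 6, 7, 8, 9, 10, 11, 12, 13, 14, 15, 17}, B' = {6, 7, 13, 17}
Claimed RHS: A' ∪ B' = {1, 3, 4, 5, 6, 7, 8, 9, 10, 11, 12, 13, 14, 15, 17}
Identity is INVALID: LHS = {6, 7, 13, 17} but the RHS claimed here equals {1, 3, 4, 5, 6, 7, 8, 9, 10, 11, 12, 13, 14, 15, 17}. The correct form is (A ∪ B)' = A' ∩ B'.

Identity is invalid: (A ∪ B)' = {6, 7, 13, 17} but A' ∪ B' = {1, 3, 4, 5, 6, 7, 8, 9, 10, 11, 12, 13, 14, 15, 17}. The correct De Morgan law is (A ∪ B)' = A' ∩ B'.


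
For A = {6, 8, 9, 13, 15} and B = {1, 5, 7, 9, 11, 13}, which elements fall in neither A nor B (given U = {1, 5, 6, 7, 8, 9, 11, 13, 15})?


A = {6, 8, 9, 13, 15}
B = {1, 5, 7, 9, 11, 13}
Region: in neither A nor B (given U = {1, 5, 6, 7, 8, 9, 11, 13, 15})
Elements: ∅

Elements in neither A nor B (given U = {1, 5, 6, 7, 8, 9, 11, 13, 15}): ∅


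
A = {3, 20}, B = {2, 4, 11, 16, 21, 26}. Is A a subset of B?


A ⊆ B means every element of A is in B.
Elements in A not in B: {3, 20}
So A ⊄ B.

No, A ⊄ B


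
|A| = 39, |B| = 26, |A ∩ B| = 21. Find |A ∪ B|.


|A ∪ B| = |A| + |B| - |A ∩ B|
= 39 + 26 - 21
= 44

|A ∪ B| = 44


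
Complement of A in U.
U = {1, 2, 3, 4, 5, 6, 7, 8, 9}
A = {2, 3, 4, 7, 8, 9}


Aᶜ = U \ A = elements in U but not in A
U = {1, 2, 3, 4, 5, 6, 7, 8, 9}
A = {2, 3, 4, 7, 8, 9}
Aᶜ = {1, 5, 6}

Aᶜ = {1, 5, 6}


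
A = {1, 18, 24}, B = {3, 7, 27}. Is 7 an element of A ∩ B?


A = {1, 18, 24}, B = {3, 7, 27}
A ∩ B = elements in both A and B
A ∩ B = ∅
Checking if 7 ∈ A ∩ B
7 is not in A ∩ B → False

7 ∉ A ∩ B


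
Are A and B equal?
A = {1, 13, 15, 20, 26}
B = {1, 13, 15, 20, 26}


Two sets are equal iff they have exactly the same elements.
A = {1, 13, 15, 20, 26}
B = {1, 13, 15, 20, 26}
Same elements → A = B

Yes, A = B


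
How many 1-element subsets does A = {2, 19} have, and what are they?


|A| = 2, so A has C(2,1) = 2 subsets of size 1.
Enumerate by choosing 1 elements from A at a time:
{2}, {19}

1-element subsets (2 total): {2}, {19}


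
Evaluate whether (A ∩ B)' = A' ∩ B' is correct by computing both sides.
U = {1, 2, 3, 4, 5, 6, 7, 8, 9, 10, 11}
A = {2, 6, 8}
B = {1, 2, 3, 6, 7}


LHS: A ∩ B = {2, 6}
(A ∩ B)' = U \ (A ∩ B) = {1, 3, 4, 5, 7, 8, 9, 10, 11}
A' = {1, 3, 4, 5, 7, 9, 10, 11}, B' = {4, 5, 8, 9, 10, 11}
Claimed RHS: A' ∩ B' = {4, 5, 9, 10, 11}
Identity is INVALID: LHS = {1, 3, 4, 5, 7, 8, 9, 10, 11} but the RHS claimed here equals {4, 5, 9, 10, 11}. The correct form is (A ∩ B)' = A' ∪ B'.

Identity is invalid: (A ∩ B)' = {1, 3, 4, 5, 7, 8, 9, 10, 11} but A' ∩ B' = {4, 5, 9, 10, 11}. The correct De Morgan law is (A ∩ B)' = A' ∪ B'.


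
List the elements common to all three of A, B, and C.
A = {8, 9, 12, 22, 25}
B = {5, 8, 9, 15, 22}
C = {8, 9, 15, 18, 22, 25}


A ∩ B = {8, 9, 22}
(A ∩ B) ∩ C = {8, 9, 22}

A ∩ B ∩ C = {8, 9, 22}


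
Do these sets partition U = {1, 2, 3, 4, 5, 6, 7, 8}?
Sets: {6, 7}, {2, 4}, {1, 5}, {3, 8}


A partition requires: (1) non-empty parts, (2) pairwise disjoint, (3) union = U
Parts: {6, 7}, {2, 4}, {1, 5}, {3, 8}
Union of parts: {1, 2, 3, 4, 5, 6, 7, 8}
U = {1, 2, 3, 4, 5, 6, 7, 8}
All non-empty? True
Pairwise disjoint? True
Covers U? True

Yes, valid partition


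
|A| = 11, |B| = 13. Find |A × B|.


|A × B| = |A| × |B|
= 11 × 13
= 143

|A × B| = 143


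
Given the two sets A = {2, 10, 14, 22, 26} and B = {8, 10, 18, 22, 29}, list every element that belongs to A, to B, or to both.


A ∪ B = all elements in A or B (or both)
A = {2, 10, 14, 22, 26}
B = {8, 10, 18, 22, 29}
A ∪ B = {2, 8, 10, 14, 18, 22, 26, 29}

A ∪ B = {2, 8, 10, 14, 18, 22, 26, 29}


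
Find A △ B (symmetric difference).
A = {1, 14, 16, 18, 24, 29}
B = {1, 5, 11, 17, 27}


A △ B = (A \ B) ∪ (B \ A) = elements in exactly one of A or B
A \ B = {14, 16, 18, 24, 29}
B \ A = {5, 11, 17, 27}
A △ B = {5, 11, 14, 16, 17, 18, 24, 27, 29}

A △ B = {5, 11, 14, 16, 17, 18, 24, 27, 29}


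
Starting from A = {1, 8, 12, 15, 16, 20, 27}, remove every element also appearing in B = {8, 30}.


A \ B = elements in A but not in B
A = {1, 8, 12, 15, 16, 20, 27}
B = {8, 30}
Remove from A any elements in B
A \ B = {1, 12, 15, 16, 20, 27}

A \ B = {1, 12, 15, 16, 20, 27}


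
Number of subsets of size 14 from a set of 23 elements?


C(n,k) = n! / (k!(n-k)!)
C(23,14) = 23! / (14!9!)
= 817190

C(23,14) = 817190


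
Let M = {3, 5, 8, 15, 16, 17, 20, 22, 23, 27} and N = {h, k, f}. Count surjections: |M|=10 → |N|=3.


n = |M| = 10, k = |N| = 3. Surjections via inclusion-exclusion:
S(n,k) = Σ(-1)^i × C(k,i) × (k-i)^n, i=0 to k
i=0: (-1)^0×C(3,0)×3^10 = 59049
i=1: (-1)^1×C(3,1)×2^10 = -3072
i=2: (-1)^2×C(3,2)×1^10 = 3
i=3: (-1)^3×C(3,3)×0^10 = 0
Total = 55980

Number of surjections = 55980


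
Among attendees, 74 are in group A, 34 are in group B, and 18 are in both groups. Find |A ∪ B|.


|A ∪ B| = |A| + |B| - |A ∩ B|
= 74 + 34 - 18
= 90

|A ∪ B| = 90


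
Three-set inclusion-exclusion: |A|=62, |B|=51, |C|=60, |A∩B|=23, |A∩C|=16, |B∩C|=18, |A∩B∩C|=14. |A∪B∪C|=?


|A∪B∪C| = |A|+|B|+|C| - |A∩B|-|A∩C|-|B∩C| + |A∩B∩C|
= 62+51+60 - 23-16-18 + 14
= 173 - 57 + 14
= 130

|A ∪ B ∪ C| = 130


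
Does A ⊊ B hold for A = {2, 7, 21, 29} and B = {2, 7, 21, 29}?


A ⊂ B requires: A ⊆ B AND A ≠ B.
A ⊆ B? Yes
A = B? Yes
A = B, so A is not a PROPER subset.

No, A is not a proper subset of B


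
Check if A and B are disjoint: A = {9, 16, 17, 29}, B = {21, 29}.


Disjoint means A ∩ B = ∅.
A ∩ B = {29}
A ∩ B ≠ ∅, so A and B are NOT disjoint.

No, A and B are not disjoint (A ∩ B = {29})


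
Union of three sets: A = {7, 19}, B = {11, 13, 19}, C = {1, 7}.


A ∪ B = {7, 11, 13, 19}
(A ∪ B) ∪ C = {1, 7, 11, 13, 19}

A ∪ B ∪ C = {1, 7, 11, 13, 19}


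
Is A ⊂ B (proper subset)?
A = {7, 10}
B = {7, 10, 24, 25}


A ⊂ B requires: A ⊆ B AND A ≠ B.
A ⊆ B? Yes
A = B? No
A ⊂ B: Yes (A is a proper subset of B)

Yes, A ⊂ B


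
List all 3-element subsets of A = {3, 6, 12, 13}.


|A| = 4, so A has C(4,3) = 4 subsets of size 3.
Enumerate by choosing 3 elements from A at a time:
{3, 6, 12}, {3, 6, 13}, {3, 12, 13}, {6, 12, 13}

3-element subsets (4 total): {3, 6, 12}, {3, 6, 13}, {3, 12, 13}, {6, 12, 13}


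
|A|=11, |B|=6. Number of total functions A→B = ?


Each of |A| = 11 inputs maps to any of |B| = 6 outputs.
# functions = |B|^|A| = 6^11
= 362797056

Number of functions = 362797056


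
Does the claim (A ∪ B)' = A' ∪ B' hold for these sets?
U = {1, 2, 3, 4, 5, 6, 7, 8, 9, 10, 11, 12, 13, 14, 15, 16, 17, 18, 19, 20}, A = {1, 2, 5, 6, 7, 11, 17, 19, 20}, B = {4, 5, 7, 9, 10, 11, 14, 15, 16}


LHS: A ∪ B = {1, 2, 4, 5, 6, 7, 9, 10, 11, 14, 15, 16, 17, 19, 20}
(A ∪ B)' = U \ (A ∪ B) = {3, 8, 12, 13, 18}
A' = {3, 4, 8, 9, 10, 12, 13, 14, 15, 16, 18}, B' = {1, 2, 3, 6, 8, 12, 13, 17, 18, 19, 20}
Claimed RHS: A' ∪ B' = {1, 2, 3, 4, 6, 8, 9, 10, 12, 13, 14, 15, 16, 17, 18, 19, 20}
Identity is INVALID: LHS = {3, 8, 12, 13, 18} but the RHS claimed here equals {1, 2, 3, 4, 6, 8, 9, 10, 12, 13, 14, 15, 16, 17, 18, 19, 20}. The correct form is (A ∪ B)' = A' ∩ B'.

Identity is invalid: (A ∪ B)' = {3, 8, 12, 13, 18} but A' ∪ B' = {1, 2, 3, 4, 6, 8, 9, 10, 12, 13, 14, 15, 16, 17, 18, 19, 20}. The correct De Morgan law is (A ∪ B)' = A' ∩ B'.


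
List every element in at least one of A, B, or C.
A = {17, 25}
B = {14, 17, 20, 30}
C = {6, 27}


A ∪ B = {14, 17, 20, 25, 30}
(A ∪ B) ∪ C = {6, 14, 17, 20, 25, 27, 30}

A ∪ B ∪ C = {6, 14, 17, 20, 25, 27, 30}


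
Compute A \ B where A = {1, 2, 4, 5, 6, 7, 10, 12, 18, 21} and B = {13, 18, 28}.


A \ B = elements in A but not in B
A = {1, 2, 4, 5, 6, 7, 10, 12, 18, 21}
B = {13, 18, 28}
Remove from A any elements in B
A \ B = {1, 2, 4, 5, 6, 7, 10, 12, 21}

A \ B = {1, 2, 4, 5, 6, 7, 10, 12, 21}


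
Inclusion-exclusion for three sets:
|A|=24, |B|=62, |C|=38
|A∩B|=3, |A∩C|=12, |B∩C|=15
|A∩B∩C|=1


|A∪B∪C| = |A|+|B|+|C| - |A∩B|-|A∩C|-|B∩C| + |A∩B∩C|
= 24+62+38 - 3-12-15 + 1
= 124 - 30 + 1
= 95

|A ∪ B ∪ C| = 95


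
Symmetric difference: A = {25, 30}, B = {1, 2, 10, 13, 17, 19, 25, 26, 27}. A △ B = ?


A △ B = (A \ B) ∪ (B \ A) = elements in exactly one of A or B
A \ B = {30}
B \ A = {1, 2, 10, 13, 17, 19, 26, 27}
A △ B = {1, 2, 10, 13, 17, 19, 26, 27, 30}

A △ B = {1, 2, 10, 13, 17, 19, 26, 27, 30}


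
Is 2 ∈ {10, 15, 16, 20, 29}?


A = {10, 15, 16, 20, 29}
Checking if 2 is in A
2 is not in A → False

2 ∉ A


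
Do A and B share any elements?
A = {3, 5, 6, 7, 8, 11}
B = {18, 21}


Disjoint means A ∩ B = ∅.
A ∩ B = ∅
A ∩ B = ∅, so A and B are disjoint.

No — A and B share no elements (A ∩ B = ∅), so they are disjoint


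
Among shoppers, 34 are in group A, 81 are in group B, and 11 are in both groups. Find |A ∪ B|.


|A ∪ B| = |A| + |B| - |A ∩ B|
= 34 + 81 - 11
= 104

|A ∪ B| = 104


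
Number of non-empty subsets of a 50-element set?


Total subsets = 2^n = 2^50 = 1125899906842624
Non-empty subsets exclude the empty set: 2^n - 1
= 1125899906842624 - 1
= 1125899906842623

Number of non-empty subsets = 1125899906842623


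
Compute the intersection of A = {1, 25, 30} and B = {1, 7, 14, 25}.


A ∩ B = elements in both A and B
A = {1, 25, 30}
B = {1, 7, 14, 25}
A ∩ B = {1, 25}

A ∩ B = {1, 25}


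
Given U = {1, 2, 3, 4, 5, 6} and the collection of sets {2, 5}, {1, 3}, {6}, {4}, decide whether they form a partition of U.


A partition requires: (1) non-empty parts, (2) pairwise disjoint, (3) union = U
Parts: {2, 5}, {1, 3}, {6}, {4}
Union of parts: {1, 2, 3, 4, 5, 6}
U = {1, 2, 3, 4, 5, 6}
All non-empty? True
Pairwise disjoint? True
Covers U? True

Yes, valid partition
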